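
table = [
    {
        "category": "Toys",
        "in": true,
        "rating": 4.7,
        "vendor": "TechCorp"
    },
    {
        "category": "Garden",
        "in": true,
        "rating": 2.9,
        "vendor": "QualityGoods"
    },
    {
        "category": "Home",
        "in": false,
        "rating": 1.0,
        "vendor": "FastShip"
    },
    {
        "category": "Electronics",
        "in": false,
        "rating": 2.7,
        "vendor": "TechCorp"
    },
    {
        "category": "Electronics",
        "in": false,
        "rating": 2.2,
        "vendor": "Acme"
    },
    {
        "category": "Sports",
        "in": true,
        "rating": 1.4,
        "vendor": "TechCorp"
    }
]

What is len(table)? 6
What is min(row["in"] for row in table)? False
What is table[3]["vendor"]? "TechCorp"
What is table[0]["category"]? "Toys"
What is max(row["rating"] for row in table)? 4.7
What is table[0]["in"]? True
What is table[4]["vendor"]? "Acme"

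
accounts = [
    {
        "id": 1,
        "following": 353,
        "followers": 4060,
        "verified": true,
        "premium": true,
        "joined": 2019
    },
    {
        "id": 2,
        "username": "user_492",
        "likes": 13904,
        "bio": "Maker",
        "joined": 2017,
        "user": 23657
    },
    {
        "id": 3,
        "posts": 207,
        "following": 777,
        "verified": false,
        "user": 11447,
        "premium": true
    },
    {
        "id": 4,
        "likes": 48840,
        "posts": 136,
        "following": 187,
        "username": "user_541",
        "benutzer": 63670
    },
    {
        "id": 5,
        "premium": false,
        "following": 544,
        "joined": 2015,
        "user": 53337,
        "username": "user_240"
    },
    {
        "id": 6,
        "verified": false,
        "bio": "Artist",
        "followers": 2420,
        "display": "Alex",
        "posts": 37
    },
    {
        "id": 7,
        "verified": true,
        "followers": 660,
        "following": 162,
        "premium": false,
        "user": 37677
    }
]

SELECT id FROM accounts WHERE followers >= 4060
[1]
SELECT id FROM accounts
[1, 2, 3, 4, 5, 6, 7]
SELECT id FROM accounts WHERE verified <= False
[3, 6]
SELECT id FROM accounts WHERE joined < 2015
[]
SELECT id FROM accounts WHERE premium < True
[5, 7]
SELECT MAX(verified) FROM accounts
True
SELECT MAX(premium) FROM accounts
True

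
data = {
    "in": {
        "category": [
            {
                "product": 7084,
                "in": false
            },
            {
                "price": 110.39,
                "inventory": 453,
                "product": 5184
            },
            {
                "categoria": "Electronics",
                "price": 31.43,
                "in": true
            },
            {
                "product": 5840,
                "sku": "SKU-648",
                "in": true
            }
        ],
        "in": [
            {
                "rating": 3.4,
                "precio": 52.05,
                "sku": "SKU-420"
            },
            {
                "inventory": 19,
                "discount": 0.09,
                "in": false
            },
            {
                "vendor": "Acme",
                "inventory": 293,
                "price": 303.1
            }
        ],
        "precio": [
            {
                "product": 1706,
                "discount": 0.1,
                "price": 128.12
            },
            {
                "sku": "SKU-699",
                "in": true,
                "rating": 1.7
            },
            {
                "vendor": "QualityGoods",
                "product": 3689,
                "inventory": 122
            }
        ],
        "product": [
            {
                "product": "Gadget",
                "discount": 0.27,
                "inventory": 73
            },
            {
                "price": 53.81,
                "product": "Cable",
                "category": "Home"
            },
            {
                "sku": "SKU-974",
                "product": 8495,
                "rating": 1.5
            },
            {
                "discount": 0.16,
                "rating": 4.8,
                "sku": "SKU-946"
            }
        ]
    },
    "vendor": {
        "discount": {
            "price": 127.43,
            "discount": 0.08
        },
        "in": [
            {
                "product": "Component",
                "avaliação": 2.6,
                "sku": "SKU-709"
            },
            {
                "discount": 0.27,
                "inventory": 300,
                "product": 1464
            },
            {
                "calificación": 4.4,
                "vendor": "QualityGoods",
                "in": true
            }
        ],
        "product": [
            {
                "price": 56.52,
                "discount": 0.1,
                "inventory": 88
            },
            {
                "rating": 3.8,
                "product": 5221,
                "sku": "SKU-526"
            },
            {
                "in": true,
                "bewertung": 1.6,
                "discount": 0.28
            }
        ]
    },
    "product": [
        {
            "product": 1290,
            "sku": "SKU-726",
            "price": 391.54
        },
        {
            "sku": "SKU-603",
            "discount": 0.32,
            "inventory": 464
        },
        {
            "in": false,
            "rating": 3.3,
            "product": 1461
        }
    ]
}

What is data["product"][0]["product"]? 1290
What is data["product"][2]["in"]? False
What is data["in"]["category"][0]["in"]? False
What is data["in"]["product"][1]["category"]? "Home"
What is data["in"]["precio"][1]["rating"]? 1.7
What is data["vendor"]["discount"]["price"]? 127.43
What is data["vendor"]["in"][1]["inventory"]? 300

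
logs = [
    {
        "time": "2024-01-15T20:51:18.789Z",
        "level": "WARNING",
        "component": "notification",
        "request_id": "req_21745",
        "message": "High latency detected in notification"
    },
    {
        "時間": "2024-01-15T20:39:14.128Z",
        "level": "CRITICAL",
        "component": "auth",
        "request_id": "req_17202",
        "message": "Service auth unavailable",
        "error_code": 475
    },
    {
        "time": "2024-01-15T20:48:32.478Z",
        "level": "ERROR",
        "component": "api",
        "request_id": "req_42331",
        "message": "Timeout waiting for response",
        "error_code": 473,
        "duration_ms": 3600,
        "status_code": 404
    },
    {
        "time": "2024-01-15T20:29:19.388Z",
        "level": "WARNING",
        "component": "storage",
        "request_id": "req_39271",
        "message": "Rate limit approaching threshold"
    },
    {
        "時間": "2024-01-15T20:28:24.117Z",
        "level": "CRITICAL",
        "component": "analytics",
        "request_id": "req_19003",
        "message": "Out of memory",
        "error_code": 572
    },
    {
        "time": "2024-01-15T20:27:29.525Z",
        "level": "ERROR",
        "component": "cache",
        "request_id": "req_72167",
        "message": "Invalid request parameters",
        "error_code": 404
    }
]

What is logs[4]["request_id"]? "req_19003"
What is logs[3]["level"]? "WARNING"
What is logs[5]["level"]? "ERROR"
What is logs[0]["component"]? "notification"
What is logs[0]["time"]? "2024-01-15T20:51:18.789Z"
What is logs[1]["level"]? "CRITICAL"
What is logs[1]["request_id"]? "req_17202"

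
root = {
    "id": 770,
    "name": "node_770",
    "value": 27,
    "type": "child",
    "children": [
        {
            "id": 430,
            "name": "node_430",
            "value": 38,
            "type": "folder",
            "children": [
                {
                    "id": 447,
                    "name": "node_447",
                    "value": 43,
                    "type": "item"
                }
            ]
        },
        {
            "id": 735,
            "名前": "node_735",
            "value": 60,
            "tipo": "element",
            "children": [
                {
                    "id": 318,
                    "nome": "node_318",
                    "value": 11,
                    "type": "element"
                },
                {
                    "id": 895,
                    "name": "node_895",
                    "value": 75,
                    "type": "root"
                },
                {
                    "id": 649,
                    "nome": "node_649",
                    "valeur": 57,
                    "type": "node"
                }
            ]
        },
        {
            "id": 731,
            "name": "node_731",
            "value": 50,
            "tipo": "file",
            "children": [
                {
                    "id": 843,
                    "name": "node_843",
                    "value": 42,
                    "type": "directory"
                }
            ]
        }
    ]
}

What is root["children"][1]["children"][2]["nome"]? "node_649"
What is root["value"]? 27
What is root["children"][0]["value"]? 38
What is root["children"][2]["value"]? 50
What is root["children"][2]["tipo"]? "file"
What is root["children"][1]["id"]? 735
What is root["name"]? "node_770"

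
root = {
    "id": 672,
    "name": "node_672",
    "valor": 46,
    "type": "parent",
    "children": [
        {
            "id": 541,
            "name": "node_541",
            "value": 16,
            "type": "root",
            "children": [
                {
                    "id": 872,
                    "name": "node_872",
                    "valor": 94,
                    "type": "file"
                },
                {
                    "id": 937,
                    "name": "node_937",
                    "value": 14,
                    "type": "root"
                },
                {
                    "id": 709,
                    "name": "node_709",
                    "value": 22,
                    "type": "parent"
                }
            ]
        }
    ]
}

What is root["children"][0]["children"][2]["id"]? 709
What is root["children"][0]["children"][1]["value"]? 14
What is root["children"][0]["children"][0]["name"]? "node_872"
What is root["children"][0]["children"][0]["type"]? "file"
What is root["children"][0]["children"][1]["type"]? "root"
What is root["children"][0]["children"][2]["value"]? 22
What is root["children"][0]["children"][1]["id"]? 937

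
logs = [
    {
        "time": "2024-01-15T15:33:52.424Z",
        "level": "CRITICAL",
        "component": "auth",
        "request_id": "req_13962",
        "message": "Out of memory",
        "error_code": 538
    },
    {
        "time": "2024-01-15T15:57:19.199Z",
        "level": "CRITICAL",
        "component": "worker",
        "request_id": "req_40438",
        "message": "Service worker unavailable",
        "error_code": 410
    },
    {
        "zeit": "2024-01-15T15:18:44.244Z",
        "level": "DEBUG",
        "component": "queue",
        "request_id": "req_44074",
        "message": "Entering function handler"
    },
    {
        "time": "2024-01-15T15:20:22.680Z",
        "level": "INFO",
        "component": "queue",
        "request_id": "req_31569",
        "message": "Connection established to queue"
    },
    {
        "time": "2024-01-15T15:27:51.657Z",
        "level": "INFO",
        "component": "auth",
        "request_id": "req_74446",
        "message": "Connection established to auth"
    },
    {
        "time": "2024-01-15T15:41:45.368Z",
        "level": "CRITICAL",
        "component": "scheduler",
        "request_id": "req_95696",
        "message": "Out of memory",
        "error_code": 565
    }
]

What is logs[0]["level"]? "CRITICAL"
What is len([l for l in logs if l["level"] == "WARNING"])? 0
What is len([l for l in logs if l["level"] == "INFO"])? 2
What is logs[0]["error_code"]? 538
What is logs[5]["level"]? "CRITICAL"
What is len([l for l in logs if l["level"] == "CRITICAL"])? 3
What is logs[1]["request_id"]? "req_40438"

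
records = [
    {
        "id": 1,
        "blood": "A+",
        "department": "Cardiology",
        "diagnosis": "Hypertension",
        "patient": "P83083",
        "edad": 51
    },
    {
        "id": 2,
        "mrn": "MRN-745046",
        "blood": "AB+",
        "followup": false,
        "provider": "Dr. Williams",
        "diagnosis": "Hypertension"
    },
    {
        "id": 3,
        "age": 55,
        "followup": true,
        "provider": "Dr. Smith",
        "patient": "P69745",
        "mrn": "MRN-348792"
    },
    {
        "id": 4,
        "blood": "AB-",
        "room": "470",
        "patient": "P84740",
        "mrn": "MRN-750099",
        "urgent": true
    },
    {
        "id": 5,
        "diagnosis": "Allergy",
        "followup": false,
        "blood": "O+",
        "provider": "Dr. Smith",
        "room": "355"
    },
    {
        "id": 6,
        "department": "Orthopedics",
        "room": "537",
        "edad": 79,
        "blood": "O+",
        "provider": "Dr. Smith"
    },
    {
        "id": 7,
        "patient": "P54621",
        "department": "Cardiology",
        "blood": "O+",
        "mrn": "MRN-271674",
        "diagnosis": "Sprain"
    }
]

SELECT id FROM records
[1, 2, 3, 4, 5, 6, 7]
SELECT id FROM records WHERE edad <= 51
[1]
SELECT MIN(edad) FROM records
51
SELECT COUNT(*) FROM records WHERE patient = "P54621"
1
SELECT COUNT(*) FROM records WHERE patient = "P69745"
1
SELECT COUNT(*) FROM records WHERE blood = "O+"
3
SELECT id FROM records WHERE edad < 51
[]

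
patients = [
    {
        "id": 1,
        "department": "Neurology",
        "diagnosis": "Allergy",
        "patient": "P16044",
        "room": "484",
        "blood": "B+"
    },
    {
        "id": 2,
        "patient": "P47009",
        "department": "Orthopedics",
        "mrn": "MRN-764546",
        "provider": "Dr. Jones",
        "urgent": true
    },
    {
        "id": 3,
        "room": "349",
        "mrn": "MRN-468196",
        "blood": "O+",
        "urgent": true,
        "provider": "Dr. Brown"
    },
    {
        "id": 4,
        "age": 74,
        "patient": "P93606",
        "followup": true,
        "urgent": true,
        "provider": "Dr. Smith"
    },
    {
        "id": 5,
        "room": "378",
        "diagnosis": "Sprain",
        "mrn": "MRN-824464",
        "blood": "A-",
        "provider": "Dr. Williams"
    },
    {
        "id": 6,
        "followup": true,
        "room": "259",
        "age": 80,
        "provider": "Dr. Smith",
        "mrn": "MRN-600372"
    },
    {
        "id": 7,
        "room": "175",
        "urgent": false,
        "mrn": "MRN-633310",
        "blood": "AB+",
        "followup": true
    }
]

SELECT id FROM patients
[1, 2, 3, 4, 5, 6, 7]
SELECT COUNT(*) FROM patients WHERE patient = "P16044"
1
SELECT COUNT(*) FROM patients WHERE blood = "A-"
1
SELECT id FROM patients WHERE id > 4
[5, 6, 7]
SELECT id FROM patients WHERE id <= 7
[1, 2, 3, 4, 5, 6, 7]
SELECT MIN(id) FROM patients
1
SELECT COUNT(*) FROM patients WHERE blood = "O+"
1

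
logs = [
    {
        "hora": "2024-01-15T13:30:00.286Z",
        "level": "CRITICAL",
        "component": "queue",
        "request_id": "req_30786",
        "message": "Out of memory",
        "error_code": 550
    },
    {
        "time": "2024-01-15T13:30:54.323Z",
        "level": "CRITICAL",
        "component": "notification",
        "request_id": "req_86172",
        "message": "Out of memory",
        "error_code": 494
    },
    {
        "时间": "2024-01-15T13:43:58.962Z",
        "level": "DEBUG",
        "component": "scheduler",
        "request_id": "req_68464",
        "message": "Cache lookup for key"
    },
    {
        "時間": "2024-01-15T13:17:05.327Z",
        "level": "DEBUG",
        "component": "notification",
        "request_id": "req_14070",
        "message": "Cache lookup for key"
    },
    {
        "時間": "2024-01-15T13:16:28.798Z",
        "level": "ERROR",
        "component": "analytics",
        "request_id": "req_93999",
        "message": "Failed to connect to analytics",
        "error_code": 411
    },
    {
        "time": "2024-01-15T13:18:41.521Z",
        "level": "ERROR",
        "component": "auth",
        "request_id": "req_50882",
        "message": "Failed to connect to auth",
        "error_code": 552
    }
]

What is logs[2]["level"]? "DEBUG"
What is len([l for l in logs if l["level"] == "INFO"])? 0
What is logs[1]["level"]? "CRITICAL"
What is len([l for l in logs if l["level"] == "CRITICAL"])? 2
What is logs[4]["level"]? "ERROR"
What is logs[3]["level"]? "DEBUG"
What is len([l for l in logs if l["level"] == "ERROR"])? 2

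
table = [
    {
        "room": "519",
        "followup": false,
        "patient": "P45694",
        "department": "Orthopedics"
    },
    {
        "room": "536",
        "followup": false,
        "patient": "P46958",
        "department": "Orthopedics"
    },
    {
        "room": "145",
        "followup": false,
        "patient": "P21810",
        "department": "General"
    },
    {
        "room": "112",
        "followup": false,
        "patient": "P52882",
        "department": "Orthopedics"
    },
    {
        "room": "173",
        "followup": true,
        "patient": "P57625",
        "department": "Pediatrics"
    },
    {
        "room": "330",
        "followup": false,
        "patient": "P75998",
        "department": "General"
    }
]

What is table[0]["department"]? "Orthopedics"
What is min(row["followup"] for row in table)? False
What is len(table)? 6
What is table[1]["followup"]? False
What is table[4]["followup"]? True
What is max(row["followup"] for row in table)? True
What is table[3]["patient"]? "P52882"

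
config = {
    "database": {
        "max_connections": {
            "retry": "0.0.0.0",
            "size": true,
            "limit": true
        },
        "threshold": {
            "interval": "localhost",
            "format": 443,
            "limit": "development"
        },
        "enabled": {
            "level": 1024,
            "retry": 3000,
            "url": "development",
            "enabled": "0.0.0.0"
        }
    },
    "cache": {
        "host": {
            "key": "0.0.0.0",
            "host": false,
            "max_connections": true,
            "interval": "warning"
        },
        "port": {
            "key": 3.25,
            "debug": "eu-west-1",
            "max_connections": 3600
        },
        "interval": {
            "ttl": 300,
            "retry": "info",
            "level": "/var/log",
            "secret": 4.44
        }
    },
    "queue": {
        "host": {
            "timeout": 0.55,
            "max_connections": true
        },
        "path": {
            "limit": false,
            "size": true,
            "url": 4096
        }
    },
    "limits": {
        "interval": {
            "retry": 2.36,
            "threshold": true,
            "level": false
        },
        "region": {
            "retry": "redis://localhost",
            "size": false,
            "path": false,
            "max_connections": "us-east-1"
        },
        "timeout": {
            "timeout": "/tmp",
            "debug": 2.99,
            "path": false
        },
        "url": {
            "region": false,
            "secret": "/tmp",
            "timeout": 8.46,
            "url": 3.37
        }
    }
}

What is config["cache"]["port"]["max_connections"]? 3600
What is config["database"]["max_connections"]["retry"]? "0.0.0.0"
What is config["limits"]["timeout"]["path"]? False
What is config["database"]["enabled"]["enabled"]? "0.0.0.0"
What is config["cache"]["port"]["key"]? 3.25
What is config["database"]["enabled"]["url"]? "development"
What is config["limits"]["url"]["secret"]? "/tmp"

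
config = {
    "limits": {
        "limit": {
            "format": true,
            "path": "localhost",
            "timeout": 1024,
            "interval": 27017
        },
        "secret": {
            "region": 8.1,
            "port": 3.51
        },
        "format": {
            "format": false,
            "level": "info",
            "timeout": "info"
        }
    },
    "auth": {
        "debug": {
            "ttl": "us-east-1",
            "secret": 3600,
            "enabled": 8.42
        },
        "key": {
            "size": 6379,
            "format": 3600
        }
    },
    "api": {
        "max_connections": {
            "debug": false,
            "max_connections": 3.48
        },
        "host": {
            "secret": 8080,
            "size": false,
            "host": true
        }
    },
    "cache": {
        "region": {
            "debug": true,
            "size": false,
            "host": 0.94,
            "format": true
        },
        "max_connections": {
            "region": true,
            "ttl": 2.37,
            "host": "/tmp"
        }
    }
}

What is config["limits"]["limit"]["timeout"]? 1024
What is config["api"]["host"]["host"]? True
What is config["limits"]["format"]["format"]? False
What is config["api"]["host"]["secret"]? 8080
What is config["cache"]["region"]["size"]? False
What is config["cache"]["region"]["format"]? True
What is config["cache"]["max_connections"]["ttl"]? 2.37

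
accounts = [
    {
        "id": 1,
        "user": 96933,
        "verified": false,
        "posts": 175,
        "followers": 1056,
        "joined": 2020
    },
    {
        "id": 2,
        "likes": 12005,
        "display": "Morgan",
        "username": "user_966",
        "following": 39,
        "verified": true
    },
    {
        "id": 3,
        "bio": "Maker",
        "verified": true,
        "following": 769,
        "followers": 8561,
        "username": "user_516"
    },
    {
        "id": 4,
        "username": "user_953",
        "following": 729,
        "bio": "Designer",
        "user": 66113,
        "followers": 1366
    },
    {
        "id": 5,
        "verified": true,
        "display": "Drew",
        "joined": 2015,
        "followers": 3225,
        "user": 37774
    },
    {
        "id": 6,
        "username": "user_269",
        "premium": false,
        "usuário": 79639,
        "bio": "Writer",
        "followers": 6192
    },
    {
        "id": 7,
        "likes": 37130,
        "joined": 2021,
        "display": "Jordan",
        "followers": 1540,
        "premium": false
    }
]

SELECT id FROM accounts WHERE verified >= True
[2, 3, 5]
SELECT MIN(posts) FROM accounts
175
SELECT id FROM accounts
[1, 2, 3, 4, 5, 6, 7]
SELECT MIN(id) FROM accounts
1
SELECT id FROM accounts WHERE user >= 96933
[1]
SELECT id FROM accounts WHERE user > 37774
[1, 4]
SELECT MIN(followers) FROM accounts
1056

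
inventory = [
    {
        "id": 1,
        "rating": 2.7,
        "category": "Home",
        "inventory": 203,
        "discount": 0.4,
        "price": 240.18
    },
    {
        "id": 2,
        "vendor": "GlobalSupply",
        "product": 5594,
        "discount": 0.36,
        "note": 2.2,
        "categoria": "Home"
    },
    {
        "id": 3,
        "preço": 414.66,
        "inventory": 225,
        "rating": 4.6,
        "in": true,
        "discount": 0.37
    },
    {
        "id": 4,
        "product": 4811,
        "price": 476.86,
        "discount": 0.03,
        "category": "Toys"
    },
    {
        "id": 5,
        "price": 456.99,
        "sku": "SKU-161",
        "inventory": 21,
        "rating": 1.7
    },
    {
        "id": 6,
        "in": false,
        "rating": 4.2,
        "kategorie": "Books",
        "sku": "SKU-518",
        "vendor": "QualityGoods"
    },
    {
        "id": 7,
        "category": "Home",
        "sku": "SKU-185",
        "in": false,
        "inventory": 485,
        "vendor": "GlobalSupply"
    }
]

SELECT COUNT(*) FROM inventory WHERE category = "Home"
2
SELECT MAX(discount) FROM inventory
0.4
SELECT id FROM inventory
[1, 2, 3, 4, 5, 6, 7]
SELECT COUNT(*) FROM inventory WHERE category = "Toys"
1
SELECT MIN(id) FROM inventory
1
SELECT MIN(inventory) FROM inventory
21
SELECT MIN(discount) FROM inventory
0.03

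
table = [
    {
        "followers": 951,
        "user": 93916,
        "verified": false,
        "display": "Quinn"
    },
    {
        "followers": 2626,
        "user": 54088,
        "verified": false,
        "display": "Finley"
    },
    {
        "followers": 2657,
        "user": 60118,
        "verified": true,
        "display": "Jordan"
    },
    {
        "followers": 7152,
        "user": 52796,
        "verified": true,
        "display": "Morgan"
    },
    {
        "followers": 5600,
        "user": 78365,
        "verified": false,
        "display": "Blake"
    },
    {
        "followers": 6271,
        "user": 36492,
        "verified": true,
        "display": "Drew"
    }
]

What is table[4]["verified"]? False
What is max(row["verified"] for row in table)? True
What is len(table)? 6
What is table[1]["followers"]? 2626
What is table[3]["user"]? 52796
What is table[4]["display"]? "Blake"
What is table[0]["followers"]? 951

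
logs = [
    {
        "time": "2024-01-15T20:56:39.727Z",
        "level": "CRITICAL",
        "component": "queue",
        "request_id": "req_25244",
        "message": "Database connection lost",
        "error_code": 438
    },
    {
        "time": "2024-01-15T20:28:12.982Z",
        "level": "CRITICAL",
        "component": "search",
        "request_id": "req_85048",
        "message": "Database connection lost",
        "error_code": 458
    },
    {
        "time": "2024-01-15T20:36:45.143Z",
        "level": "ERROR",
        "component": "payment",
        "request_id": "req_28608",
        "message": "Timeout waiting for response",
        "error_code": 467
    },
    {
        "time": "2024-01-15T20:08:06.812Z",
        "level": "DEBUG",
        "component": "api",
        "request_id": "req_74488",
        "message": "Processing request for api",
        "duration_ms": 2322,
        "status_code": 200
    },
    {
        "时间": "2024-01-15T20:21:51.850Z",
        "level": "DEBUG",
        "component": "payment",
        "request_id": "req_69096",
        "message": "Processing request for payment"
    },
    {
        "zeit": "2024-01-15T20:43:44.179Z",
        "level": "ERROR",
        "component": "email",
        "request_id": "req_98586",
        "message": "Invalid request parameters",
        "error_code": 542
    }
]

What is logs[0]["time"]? "2024-01-15T20:56:39.727Z"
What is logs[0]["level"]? "CRITICAL"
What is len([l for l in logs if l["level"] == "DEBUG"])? 2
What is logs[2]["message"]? "Timeout waiting for response"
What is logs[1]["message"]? "Database connection lost"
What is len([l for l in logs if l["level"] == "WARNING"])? 0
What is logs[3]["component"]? "api"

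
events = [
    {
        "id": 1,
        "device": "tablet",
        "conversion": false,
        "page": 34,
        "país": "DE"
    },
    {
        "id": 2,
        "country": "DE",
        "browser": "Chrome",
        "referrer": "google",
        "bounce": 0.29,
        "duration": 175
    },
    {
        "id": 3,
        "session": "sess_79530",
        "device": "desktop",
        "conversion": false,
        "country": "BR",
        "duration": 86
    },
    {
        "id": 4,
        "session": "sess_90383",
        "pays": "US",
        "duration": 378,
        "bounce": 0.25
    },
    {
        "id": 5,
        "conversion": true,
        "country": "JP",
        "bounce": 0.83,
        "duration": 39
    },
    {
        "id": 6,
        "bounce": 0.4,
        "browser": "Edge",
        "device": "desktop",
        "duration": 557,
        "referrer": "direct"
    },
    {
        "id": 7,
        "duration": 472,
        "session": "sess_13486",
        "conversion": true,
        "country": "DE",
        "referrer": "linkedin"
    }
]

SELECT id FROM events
[1, 2, 3, 4, 5, 6, 7]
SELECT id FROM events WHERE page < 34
[]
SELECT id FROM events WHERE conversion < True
[1, 3]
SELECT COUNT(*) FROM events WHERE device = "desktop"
2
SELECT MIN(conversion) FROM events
False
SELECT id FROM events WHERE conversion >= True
[5, 7]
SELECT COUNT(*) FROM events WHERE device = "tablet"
1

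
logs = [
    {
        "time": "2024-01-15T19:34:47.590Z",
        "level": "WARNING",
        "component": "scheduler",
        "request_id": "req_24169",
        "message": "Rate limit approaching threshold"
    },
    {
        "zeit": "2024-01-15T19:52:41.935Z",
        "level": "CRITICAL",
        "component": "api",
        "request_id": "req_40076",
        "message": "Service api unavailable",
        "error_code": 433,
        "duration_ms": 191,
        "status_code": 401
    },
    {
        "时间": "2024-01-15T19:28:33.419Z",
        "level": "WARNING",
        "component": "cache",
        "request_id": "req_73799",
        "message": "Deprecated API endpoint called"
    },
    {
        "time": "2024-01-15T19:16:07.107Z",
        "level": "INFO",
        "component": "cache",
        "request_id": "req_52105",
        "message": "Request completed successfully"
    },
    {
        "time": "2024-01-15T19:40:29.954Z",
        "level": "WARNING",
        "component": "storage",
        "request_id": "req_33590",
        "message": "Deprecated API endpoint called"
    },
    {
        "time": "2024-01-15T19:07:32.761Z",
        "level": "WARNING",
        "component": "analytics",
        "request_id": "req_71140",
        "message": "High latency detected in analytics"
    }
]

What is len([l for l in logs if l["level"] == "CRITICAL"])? 1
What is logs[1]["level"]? "CRITICAL"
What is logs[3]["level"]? "INFO"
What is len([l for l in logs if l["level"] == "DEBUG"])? 0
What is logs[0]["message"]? "Rate limit approaching threshold"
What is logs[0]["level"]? "WARNING"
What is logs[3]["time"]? "2024-01-15T19:16:07.107Z"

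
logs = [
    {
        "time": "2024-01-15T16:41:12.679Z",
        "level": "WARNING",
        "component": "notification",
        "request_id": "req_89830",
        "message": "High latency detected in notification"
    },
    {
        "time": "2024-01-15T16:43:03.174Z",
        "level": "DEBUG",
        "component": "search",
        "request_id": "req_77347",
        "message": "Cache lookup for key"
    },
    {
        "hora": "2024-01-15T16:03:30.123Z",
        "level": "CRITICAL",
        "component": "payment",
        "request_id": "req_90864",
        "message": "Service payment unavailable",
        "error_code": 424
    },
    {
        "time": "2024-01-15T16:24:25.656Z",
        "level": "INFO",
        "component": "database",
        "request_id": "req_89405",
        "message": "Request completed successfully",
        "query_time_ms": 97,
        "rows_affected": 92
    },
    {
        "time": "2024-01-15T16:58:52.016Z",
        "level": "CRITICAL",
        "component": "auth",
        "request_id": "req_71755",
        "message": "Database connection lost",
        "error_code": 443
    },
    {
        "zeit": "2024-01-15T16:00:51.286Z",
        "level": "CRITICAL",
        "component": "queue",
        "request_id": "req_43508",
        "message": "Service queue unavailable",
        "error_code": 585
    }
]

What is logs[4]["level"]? "CRITICAL"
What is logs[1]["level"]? "DEBUG"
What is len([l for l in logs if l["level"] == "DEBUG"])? 1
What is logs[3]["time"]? "2024-01-15T16:24:25.656Z"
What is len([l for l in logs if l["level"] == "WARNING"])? 1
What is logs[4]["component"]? "auth"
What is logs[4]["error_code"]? 443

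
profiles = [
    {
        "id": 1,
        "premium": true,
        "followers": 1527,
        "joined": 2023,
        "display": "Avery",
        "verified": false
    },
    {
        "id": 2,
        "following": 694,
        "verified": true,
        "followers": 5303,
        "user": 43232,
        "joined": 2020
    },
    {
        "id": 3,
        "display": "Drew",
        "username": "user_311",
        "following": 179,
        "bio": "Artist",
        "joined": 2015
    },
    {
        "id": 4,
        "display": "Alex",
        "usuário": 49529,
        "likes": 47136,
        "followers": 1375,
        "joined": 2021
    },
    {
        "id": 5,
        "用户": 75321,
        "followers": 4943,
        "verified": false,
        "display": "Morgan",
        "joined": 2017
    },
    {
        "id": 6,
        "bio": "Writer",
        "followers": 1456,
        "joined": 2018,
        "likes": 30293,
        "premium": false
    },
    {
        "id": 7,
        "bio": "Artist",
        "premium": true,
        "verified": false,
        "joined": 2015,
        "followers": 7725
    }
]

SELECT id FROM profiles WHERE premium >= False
[1, 6, 7]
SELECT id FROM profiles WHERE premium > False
[1, 7]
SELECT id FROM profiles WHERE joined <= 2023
[1, 2, 3, 4, 5, 6, 7]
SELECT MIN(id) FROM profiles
1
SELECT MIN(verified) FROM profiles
False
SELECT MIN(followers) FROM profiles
1375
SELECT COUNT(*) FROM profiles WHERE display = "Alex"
1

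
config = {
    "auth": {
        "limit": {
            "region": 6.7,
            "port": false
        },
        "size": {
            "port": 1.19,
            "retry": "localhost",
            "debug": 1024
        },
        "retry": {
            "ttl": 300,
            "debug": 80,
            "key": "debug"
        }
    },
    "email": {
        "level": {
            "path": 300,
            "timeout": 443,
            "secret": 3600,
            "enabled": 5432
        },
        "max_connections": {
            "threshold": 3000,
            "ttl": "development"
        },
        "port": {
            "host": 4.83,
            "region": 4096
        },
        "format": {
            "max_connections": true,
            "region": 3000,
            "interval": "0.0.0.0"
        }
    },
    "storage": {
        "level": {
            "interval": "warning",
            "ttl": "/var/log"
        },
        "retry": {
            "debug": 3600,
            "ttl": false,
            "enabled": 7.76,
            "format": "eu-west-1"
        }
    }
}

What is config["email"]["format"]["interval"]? "0.0.0.0"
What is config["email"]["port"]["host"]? 4.83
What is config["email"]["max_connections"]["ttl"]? "development"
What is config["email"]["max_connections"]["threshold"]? 3000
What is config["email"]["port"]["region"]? 4096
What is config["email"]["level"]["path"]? 300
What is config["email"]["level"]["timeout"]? 443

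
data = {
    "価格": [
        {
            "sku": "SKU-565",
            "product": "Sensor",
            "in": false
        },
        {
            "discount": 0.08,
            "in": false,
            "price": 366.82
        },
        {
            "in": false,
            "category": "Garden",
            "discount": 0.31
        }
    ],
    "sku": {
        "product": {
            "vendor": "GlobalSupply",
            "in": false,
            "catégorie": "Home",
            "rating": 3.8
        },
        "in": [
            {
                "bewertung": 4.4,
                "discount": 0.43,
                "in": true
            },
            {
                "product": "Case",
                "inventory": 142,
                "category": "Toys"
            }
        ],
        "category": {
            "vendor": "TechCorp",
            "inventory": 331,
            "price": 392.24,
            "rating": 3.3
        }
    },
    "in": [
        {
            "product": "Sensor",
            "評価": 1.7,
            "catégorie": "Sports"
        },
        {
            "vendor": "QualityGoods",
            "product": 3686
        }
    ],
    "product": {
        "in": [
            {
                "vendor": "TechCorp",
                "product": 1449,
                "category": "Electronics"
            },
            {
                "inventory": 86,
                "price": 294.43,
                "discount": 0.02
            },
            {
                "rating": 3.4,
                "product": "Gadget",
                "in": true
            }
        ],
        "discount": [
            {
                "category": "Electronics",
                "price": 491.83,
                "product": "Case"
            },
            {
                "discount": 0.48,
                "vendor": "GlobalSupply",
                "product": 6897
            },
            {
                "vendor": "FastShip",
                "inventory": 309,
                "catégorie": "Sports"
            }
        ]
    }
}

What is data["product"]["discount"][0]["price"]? 491.83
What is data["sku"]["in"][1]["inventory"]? 142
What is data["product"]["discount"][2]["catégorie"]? "Sports"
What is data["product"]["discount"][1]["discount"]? 0.48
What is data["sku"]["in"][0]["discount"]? 0.43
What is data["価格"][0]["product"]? "Sensor"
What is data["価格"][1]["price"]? 366.82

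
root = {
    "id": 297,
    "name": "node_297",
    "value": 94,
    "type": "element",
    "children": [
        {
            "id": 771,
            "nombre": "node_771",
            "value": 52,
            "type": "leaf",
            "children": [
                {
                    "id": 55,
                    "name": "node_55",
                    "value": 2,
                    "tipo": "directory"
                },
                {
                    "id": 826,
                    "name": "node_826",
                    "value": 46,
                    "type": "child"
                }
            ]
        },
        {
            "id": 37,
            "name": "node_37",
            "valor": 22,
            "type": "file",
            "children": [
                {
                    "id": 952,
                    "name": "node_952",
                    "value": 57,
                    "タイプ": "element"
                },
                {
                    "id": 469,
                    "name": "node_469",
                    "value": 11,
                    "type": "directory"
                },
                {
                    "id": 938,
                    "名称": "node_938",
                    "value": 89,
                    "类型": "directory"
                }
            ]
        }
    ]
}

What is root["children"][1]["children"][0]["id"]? 952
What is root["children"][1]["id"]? 37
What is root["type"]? "element"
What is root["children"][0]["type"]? "leaf"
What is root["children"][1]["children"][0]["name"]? "node_952"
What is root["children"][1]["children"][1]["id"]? 469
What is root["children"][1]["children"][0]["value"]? 57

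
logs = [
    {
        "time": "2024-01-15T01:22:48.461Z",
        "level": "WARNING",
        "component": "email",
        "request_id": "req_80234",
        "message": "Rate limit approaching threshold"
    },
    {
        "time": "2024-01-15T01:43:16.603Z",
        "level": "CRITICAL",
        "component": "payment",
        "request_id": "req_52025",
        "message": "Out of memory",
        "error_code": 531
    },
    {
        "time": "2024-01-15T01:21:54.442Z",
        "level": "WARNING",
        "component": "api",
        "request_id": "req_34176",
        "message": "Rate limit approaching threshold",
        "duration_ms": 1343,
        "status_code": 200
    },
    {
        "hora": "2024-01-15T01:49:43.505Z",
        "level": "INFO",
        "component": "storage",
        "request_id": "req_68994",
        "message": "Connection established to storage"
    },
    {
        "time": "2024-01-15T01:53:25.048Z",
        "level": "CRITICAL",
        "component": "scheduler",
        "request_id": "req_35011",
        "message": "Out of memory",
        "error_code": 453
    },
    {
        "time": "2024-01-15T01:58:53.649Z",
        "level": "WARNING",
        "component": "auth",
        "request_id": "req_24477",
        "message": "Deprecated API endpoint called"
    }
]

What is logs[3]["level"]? "INFO"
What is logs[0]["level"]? "WARNING"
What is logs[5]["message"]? "Deprecated API endpoint called"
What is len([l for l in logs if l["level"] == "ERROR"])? 0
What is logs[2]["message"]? "Rate limit approaching threshold"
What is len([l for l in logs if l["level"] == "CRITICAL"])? 2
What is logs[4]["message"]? "Out of memory"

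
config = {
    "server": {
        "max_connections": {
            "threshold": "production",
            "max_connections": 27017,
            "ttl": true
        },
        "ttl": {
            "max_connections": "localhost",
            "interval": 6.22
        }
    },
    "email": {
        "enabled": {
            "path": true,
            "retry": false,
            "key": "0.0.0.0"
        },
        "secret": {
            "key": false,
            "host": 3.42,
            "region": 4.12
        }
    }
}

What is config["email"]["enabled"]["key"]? "0.0.0.0"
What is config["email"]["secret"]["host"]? 3.42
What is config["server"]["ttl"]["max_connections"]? "localhost"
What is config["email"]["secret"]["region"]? 4.12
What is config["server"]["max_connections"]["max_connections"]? 27017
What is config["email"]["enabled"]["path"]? True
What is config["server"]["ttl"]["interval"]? 6.22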